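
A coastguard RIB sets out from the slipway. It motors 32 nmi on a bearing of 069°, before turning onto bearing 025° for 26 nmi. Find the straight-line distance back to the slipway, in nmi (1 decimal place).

Leg 1 (069°, 32 nmi): east 32 sin 69° = 29.87, north 32 cos 69° = 11.47
Leg 2 (025°, 26 nmi): east 26 sin 25° = 10.99, north 26 cos 25° = 23.56
Net: 40.86 east, 35.03 north. Distance = √((40.86)² + (35.03)²) = 53.824 nmi.

53.8 nmi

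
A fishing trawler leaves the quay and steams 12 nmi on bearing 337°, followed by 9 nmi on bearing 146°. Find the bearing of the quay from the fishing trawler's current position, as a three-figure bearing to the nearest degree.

Leg 1 (337°, 12 nmi): east 12 sin 337° = -4.69, north 12 cos 337° = 11.05
Leg 2 (146°, 9 nmi): east 9 sin 146° = 5.03, north 9 cos 146° = -7.46
Net displacement: 0.34 east, 3.58 north. Direction back to start is (-0.34, -3.58): bearing = atan2(-0.34, -3.58) mod 360° = 185.48° ≈ 185°.

185°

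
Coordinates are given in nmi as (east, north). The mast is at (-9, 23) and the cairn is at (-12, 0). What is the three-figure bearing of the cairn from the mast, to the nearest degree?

187°

Δeast = -12 − -9 = -3.00; Δnorth = 0 − 23 = -23.00.
Bearing = atan2(Δeast, Δnorth) mod 360° = 187.43° ≈ 187°.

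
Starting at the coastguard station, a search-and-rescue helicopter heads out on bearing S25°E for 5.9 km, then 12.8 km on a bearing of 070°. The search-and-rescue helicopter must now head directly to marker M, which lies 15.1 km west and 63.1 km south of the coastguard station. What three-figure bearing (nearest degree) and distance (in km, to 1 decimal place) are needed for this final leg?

205°, 68.8 km

Leg 1 (S25°E, 5.9 km): east 5.9 sin 155° = 2.49, north 5.9 cos 155° = -5.35
Leg 2 (070°, 12.8 km): east 12.8 sin 70° = 12.03, north 12.8 cos 70° = 4.38
Current position: (14.52, -0.97). Target: (-15.1, -63.1). Remaining: Δeast = -29.62, Δnorth = -62.13.
Bearing = atan2(-29.62, -62.13) mod 360° = 205.49°; distance = √((-29.62)² + (-62.13)²) = 68.831 km.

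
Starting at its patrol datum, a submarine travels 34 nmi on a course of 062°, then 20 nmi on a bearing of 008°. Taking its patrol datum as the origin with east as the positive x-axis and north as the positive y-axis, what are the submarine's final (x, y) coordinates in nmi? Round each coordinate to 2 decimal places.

(32.80, 35.77)

Leg 1 (062°, 34 nmi): east 34 sin 62° = 30.02, north 34 cos 62° = 15.96
Leg 2 (008°, 20 nmi): east 20 sin 8° = 2.78, north 20 cos 8° = 19.81
Summing: 32.80 nmi east, 35.77 nmi north → (32.80, 35.77).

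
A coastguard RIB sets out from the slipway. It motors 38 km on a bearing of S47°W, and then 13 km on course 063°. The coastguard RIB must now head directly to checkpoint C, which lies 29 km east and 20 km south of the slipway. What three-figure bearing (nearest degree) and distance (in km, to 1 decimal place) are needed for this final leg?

Leg 1 (S47°W, 38 km): east 38 sin 227° = -27.79, north 38 cos 227° = -25.92
Leg 2 (063°, 13 km): east 13 sin 63° = 11.58, north 13 cos 63° = 5.90
Current position: (-16.21, -20.01). Target: (29, -20). Remaining: Δeast = 45.21, Δnorth = 0.01.
Bearing = atan2(45.21, 0.01) mod 360° = 89.98°; distance = √((45.21)² + (0.01)²) = 45.208 km.

090°, 45.2 km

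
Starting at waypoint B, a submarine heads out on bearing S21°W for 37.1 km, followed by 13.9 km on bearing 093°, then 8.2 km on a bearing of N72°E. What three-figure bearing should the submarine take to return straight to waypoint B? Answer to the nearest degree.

Leg 1 (S21°W, 37.1 km): east 37.1 sin 201° = -13.30, north 37.1 cos 201° = -34.64
Leg 2 (093°, 13.9 km): east 13.9 sin 93° = 13.88, north 13.9 cos 93° = -0.73
Leg 3 (N72°E, 8.2 km): east 8.2 sin 72° = 7.80, north 8.2 cos 72° = 2.53
Net displacement: 8.38 east, -32.83 north. Direction back to start is (-8.38, 32.83): bearing = atan2(-8.38, 32.83) mod 360° = 345.67° ≈ 346°.

346°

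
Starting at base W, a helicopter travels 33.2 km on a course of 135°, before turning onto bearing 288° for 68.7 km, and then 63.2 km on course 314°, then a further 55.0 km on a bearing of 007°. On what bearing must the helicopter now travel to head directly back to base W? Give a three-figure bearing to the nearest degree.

Leg 1 (135°, 33.2 km): east 33.2 sin 135° = 23.48, north 33.2 cos 135° = -23.48
Leg 2 (288°, 68.7 km): east 68.7 sin 288° = -65.34, north 68.7 cos 288° = 21.23
Leg 3 (314°, 63.2 km): east 63.2 sin 314° = -45.46, north 63.2 cos 314° = 43.90
Leg 4 (007°, 55.0 km): east 55.0 sin 7° = 6.70, north 55.0 cos 7° = 54.59
Net displacement: -80.62 east, 96.25 north. Direction back to start is (80.62, -96.25): bearing = atan2(80.62, -96.25) mod 360° = 140.05° ≈ 140°.

140°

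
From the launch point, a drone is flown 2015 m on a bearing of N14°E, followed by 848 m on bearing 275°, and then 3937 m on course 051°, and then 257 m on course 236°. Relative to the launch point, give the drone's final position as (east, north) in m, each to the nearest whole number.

Leg 1 (N14°E, 2015 m): east 2015 sin 14° = 487.47, north 2015 cos 14° = 1955.15
Leg 2 (275°, 848 m): east 848 sin 275° = -844.77, north 848 cos 275° = 73.91
Leg 3 (051°, 3937 m): east 3937 sin 51° = 3059.62, north 3937 cos 51° = 2477.63
Leg 4 (236°, 257 m): east 257 sin 236° = -213.06, north 257 cos 236° = -143.71
Summing: 2489.26 m east, 4362.98 m north → (2489, 4363).

(2489, 4363)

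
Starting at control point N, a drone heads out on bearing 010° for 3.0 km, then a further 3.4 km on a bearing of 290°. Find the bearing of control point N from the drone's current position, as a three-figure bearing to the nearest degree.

Leg 1 (010°, 3.0 km): east 3.0 sin 10° = 0.52, north 3.0 cos 10° = 2.95
Leg 2 (290°, 3.4 km): east 3.4 sin 290° = -3.19, north 3.4 cos 290° = 1.16
Net displacement: -2.67 east, 4.12 north. Direction back to start is (2.67, -4.12): bearing = atan2(2.67, -4.12) mod 360° = 147.00° ≈ 147°.

147°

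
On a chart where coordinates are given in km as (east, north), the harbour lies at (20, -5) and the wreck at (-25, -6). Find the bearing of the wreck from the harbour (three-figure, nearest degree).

269°

Δeast = -25 − 20 = -45.00; Δnorth = -6 − -5 = -1.00.
Bearing = atan2(Δeast, Δnorth) mod 360° = 268.73° ≈ 269°.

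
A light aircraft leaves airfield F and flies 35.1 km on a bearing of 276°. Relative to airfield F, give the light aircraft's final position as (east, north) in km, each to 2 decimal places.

Leg 1 (276°, 35.1 km): east 35.1 sin 276° = -34.91, north 35.1 cos 276° = 3.67
Summing: -34.91 km east, 3.67 km north → (-34.91, 3.67).

(-34.91, 3.67)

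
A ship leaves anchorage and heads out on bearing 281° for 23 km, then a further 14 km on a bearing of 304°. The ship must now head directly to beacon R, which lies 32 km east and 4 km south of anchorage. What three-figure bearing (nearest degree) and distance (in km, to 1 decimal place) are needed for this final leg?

104°, 68.1 km

Leg 1 (281°, 23 km): east 23 sin 281° = -22.58, north 23 cos 281° = 4.39
Leg 2 (304°, 14 km): east 14 sin 304° = -11.61, north 14 cos 304° = 7.83
Current position: (-34.18, 12.22). Target: (32, -4). Remaining: Δeast = 66.18, Δnorth = -16.22.
Bearing = atan2(66.18, -16.22) mod 360° = 103.77°; distance = √((66.18)² + (-16.22)²) = 68.142 km.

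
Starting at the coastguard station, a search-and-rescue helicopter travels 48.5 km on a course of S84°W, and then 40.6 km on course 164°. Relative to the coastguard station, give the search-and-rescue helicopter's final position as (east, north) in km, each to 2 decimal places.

Leg 1 (S84°W, 48.5 km): east 48.5 sin 264° = -48.23, north 48.5 cos 264° = -5.07
Leg 2 (164°, 40.6 km): east 40.6 sin 164° = 11.19, north 40.6 cos 164° = -39.03
Summing: -37.04 km east, -44.10 km north → (-37.04, -44.10).

(-37.04, -44.10)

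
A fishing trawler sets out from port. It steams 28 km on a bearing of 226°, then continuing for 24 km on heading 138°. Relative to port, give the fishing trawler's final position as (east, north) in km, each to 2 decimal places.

Leg 1 (226°, 28 km): east 28 sin 226° = -20.14, north 28 cos 226° = -19.45
Leg 2 (138°, 24 km): east 24 sin 138° = 16.06, north 24 cos 138° = -17.84
Summing: -4.08 km east, -37.29 km north → (-4.08, -37.29).

(-4.08, -37.29)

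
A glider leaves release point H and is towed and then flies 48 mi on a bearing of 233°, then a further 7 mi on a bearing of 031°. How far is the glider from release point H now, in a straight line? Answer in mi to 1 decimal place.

41.6 mi

Leg 1 (233°, 48 mi): east 48 sin 233° = -38.33, north 48 cos 233° = -28.89
Leg 2 (031°, 7 mi): east 7 sin 31° = 3.61, north 7 cos 31° = 6.00
Net: -34.73 east, -22.89 north. Distance = √((-34.73)² + (-22.89)²) = 41.592 mi.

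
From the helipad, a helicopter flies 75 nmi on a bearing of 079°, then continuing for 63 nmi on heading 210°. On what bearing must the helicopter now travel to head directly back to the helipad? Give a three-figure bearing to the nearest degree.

314°

Leg 1 (079°, 75 nmi): east 75 sin 79° = 73.62, north 75 cos 79° = 14.31
Leg 2 (210°, 63 nmi): east 63 sin 210° = -31.50, north 63 cos 210° = -54.56
Net displacement: 42.12 east, -40.25 north. Direction back to start is (-42.12, 40.25): bearing = atan2(-42.12, 40.25) mod 360° = 313.70° ≈ 314°.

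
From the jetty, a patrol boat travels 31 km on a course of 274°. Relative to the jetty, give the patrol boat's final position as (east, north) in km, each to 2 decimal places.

(-30.92, 2.16)

Leg 1 (274°, 31 km): east 31 sin 274° = -30.92, north 31 cos 274° = 2.16
Summing: -30.92 km east, 2.16 km north → (-30.92, 2.16).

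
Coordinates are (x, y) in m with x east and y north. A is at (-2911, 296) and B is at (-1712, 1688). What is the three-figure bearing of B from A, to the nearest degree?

Δeast = -1712 − -2911 = 1199.00; Δnorth = 1688 − 296 = 1392.00.
Bearing = atan2(Δeast, Δnorth) mod 360° = 40.74° ≈ 041°.

041°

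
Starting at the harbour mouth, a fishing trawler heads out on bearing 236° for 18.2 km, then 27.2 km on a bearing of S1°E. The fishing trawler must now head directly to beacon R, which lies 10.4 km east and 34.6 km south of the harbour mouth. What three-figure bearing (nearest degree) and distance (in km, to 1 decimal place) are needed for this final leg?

084°, 25.2 km

Leg 1 (236°, 18.2 km): east 18.2 sin 236° = -15.09, north 18.2 cos 236° = -10.18
Leg 2 (S1°E, 27.2 km): east 27.2 sin 179° = 0.47, north 27.2 cos 179° = -27.20
Current position: (-14.61, -37.37). Target: (10.4, -34.6). Remaining: Δeast = 25.01, Δnorth = 2.77.
Bearing = atan2(25.01, 2.77) mod 360° = 83.67°; distance = √((25.01)² + (2.77)²) = 25.167 km.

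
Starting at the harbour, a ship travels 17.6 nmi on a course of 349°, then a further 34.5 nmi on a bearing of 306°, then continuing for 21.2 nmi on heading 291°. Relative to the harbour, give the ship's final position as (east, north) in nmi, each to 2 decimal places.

Leg 1 (349°, 17.6 nmi): east 17.6 sin 349° = -3.36, north 17.6 cos 349° = 17.28
Leg 2 (306°, 34.5 nmi): east 34.5 sin 306° = -27.91, north 34.5 cos 306° = 20.28
Leg 3 (291°, 21.2 nmi): east 21.2 sin 291° = -19.79, north 21.2 cos 291° = 7.60
Summing: -51.06 nmi east, 45.15 nmi north → (-51.06, 45.15).

(-51.06, 45.15)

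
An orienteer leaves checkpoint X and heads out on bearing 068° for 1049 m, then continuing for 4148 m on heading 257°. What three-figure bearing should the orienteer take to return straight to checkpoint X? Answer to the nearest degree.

080°

Leg 1 (068°, 1049 m): east 1049 sin 68° = 972.62, north 1049 cos 68° = 392.96
Leg 2 (257°, 4148 m): east 4148 sin 257° = -4041.69, north 4148 cos 257° = -933.10
Net displacement: -3069.07 east, -540.13 north. Direction back to start is (3069.07, 540.13): bearing = atan2(3069.07, 540.13) mod 360° = 80.02° ≈ 080°.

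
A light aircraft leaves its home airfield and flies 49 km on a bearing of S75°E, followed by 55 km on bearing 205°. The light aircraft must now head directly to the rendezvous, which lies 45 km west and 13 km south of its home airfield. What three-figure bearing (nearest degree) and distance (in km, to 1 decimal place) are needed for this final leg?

306°, 85.0 km

Leg 1 (S75°E, 49 km): east 49 sin 105° = 47.33, north 49 cos 105° = -12.68
Leg 2 (205°, 55 km): east 55 sin 205° = -23.24, north 55 cos 205° = -49.85
Current position: (24.09, -62.53). Target: (-45, -13). Remaining: Δeast = -69.09, Δnorth = 49.53.
Bearing = atan2(-69.09, 49.53) mod 360° = 305.64°; distance = √((-69.09)² + (49.53)²) = 85.006 km.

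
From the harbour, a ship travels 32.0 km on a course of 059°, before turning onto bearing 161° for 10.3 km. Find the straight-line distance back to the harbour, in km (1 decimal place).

Leg 1 (059°, 32.0 km): east 32.0 sin 59° = 27.43, north 32.0 cos 59° = 16.48
Leg 2 (161°, 10.3 km): east 10.3 sin 161° = 3.35, north 10.3 cos 161° = -9.74
Net: 30.78 east, 6.74 north. Distance = √((30.78)² + (6.74)²) = 31.512 km.

31.5 km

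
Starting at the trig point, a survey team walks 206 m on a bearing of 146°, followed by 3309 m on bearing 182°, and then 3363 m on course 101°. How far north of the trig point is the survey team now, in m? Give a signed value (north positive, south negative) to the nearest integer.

Leg 1 (146°, 206 m): east 206 sin 146° = 115.19, north 206 cos 146° = -170.78
Leg 2 (182°, 3309 m): east 3309 sin 182° = -115.48, north 3309 cos 182° = -3306.98
Leg 3 (101°, 3363 m): east 3363 sin 101° = 3301.21, north 3363 cos 101° = -641.69
Net north component: -4119.46 m.

-4119 m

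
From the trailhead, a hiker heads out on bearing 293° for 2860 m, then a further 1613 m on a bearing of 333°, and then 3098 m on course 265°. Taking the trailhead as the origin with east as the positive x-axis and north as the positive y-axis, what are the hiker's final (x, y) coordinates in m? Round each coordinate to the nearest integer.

(-6451, 2285)

Leg 1 (293°, 2860 m): east 2860 sin 293° = -2632.64, north 2860 cos 293° = 1117.49
Leg 2 (333°, 1613 m): east 1613 sin 333° = -732.29, north 1613 cos 333° = 1437.19
Leg 3 (265°, 3098 m): east 3098 sin 265° = -3086.21, north 3098 cos 265° = -270.01
Summing: -6451.14 m east, 2284.68 m north → (-6451, 2285).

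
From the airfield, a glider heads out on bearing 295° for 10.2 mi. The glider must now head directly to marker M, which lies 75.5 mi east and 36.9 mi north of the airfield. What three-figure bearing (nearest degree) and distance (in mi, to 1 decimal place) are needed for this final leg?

069°, 90.8 mi

Leg 1 (295°, 10.2 mi): east 10.2 sin 295° = -9.24, north 10.2 cos 295° = 4.31
Current position: (-9.24, 4.31). Target: (75.5, 36.9). Remaining: Δeast = 84.74, Δnorth = 32.59.
Bearing = atan2(84.74, 32.59) mod 360° = 68.97°; distance = √((84.74)² + (32.59)²) = 90.795 mi.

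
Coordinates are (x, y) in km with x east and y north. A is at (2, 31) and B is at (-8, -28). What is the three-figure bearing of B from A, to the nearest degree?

Δeast = -8 − 2 = -10.00; Δnorth = -28 − 31 = -59.00.
Bearing = atan2(Δeast, Δnorth) mod 360° = 189.62° ≈ 190°.

190°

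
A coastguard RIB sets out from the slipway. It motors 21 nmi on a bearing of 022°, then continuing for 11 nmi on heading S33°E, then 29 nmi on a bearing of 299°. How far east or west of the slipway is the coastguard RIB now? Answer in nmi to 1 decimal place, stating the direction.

Leg 1 (022°, 21 nmi): east 21 sin 22° = 7.87, north 21 cos 22° = 19.47
Leg 2 (S33°E, 11 nmi): east 11 sin 147° = 5.99, north 11 cos 147° = -9.23
Leg 3 (299°, 29 nmi): east 29 sin 299° = -25.36, north 29 cos 299° = 14.06
Net east component: -11.51 nmi.

11.5 nmi west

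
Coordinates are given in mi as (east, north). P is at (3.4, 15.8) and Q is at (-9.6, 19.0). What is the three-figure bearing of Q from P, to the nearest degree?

Δeast = -9.6 − 3.4 = -13.00; Δnorth = 19.0 − 15.8 = 3.20.
Bearing = atan2(Δeast, Δnorth) mod 360° = 283.83° ≈ 284°.

284°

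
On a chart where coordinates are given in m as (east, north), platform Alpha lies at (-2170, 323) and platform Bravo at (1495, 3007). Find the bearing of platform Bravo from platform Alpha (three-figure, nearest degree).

054°

Δeast = 1495 − -2170 = 3665.00; Δnorth = 3007 − 323 = 2684.00.
Bearing = atan2(Δeast, Δnorth) mod 360° = 53.78° ≈ 054°.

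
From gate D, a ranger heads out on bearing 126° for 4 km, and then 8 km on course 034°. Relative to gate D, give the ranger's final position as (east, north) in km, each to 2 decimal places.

(7.71, 4.28)

Leg 1 (126°, 4 km): east 4 sin 126° = 3.24, north 4 cos 126° = -2.35
Leg 2 (034°, 8 km): east 8 sin 34° = 4.47, north 8 cos 34° = 6.63
Summing: 7.71 km east, 4.28 km north → (7.71, 4.28).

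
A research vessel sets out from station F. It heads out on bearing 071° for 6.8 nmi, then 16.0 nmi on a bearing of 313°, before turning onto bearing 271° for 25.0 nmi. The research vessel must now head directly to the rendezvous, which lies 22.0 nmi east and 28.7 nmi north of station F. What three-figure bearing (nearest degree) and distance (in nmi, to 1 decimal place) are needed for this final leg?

074°, 54.4 nmi

Leg 1 (071°, 6.8 nmi): east 6.8 sin 71° = 6.43, north 6.8 cos 71° = 2.21
Leg 2 (313°, 16.0 nmi): east 16.0 sin 313° = -11.70, north 16.0 cos 313° = 10.91
Leg 3 (271°, 25.0 nmi): east 25.0 sin 271° = -25.00, north 25.0 cos 271° = 0.44
Current position: (-30.27, 13.56). Target: (22.0, 28.7). Remaining: Δeast = 52.27, Δnorth = 15.14.
Bearing = atan2(52.27, 15.14) mod 360° = 73.85°; distance = √((52.27)² + (15.14)²) = 54.416 nmi.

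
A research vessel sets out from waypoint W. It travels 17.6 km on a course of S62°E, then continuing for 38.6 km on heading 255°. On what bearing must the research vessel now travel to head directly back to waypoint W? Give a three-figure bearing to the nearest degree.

Leg 1 (S62°E, 17.6 km): east 17.6 sin 118° = 15.54, north 17.6 cos 118° = -8.26
Leg 2 (255°, 38.6 km): east 38.6 sin 255° = -37.28, north 38.6 cos 255° = -9.99
Net displacement: -21.74 east, -18.25 north. Direction back to start is (21.74, 18.25): bearing = atan2(21.74, 18.25) mod 360° = 49.99° ≈ 050°.

050°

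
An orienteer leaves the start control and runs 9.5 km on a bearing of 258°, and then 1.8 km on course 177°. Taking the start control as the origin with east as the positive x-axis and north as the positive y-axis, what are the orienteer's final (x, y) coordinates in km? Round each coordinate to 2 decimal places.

(-9.20, -3.77)

Leg 1 (258°, 9.5 km): east 9.5 sin 258° = -9.29, north 9.5 cos 258° = -1.98
Leg 2 (177°, 1.8 km): east 1.8 sin 177° = 0.09, north 1.8 cos 177° = -1.80
Summing: -9.20 km east, -3.77 km north → (-9.20, -3.77).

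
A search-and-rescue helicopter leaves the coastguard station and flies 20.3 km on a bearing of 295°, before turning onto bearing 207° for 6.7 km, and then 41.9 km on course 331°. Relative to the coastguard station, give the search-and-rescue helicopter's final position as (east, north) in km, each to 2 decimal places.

Leg 1 (295°, 20.3 km): east 20.3 sin 295° = -18.40, north 20.3 cos 295° = 8.58
Leg 2 (207°, 6.7 km): east 6.7 sin 207° = -3.04, north 6.7 cos 207° = -5.97
Leg 3 (331°, 41.9 km): east 41.9 sin 331° = -20.31, north 41.9 cos 331° = 36.65
Summing: -41.75 km east, 39.26 km north → (-41.75, 39.26).

(-41.75, 39.26)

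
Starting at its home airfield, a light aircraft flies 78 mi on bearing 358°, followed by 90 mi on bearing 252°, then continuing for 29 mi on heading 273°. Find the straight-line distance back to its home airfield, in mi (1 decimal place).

128.2 mi

Leg 1 (358°, 78 mi): east 78 sin 358° = -2.72, north 78 cos 358° = 77.95
Leg 2 (252°, 90 mi): east 90 sin 252° = -85.60, north 90 cos 252° = -27.81
Leg 3 (273°, 29 mi): east 29 sin 273° = -28.96, north 29 cos 273° = 1.52
Net: -117.28 east, 51.66 north. Distance = √((-117.28)² + (51.66)²) = 128.151 mi.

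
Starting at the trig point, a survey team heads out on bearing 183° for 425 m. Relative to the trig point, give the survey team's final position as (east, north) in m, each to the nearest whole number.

(-22, -424)

Leg 1 (183°, 425 m): east 425 sin 183° = -22.24, north 425 cos 183° = -424.42
Summing: -22.24 m east, -424.42 m north → (-22, -424).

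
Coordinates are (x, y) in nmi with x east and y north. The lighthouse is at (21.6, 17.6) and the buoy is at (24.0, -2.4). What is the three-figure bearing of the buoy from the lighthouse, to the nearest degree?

173°

Δeast = 24.0 − 21.6 = 2.40; Δnorth = -2.4 − 17.6 = -20.00.
Bearing = atan2(Δeast, Δnorth) mod 360° = 173.16° ≈ 173°.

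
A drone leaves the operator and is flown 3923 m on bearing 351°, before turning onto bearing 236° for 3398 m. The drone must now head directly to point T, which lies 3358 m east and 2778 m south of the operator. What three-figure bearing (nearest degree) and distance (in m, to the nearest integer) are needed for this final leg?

125°, 8287 m

Leg 1 (351°, 3923 m): east 3923 sin 351° = -613.69, north 3923 cos 351° = 3874.70
Leg 2 (236°, 3398 m): east 3398 sin 236° = -2817.07, north 3398 cos 236° = -1900.14
Current position: (-3430.76, 1974.56). Target: (3358, -2778). Remaining: Δeast = 6788.76, Δnorth = -4752.56.
Bearing = atan2(6788.76, -4752.56) mod 360° = 124.99°; distance = √((6788.76)² + (-4752.56)²) = 8286.987 m.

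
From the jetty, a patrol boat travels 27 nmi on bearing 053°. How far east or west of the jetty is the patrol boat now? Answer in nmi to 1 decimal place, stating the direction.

21.6 nmi east

Leg 1 (053°, 27 nmi): east 27 sin 53° = 21.56, north 27 cos 53° = 16.25
Net east component: 21.56 nmi.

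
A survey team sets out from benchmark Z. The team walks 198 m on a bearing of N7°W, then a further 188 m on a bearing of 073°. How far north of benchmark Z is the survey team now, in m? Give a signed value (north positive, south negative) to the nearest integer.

Leg 1 (N7°W, 198 m): east 198 sin 353° = -24.13, north 198 cos 353° = 196.52
Leg 2 (073°, 188 m): east 188 sin 73° = 179.79, north 188 cos 73° = 54.97
Net north component: 251.49 m.

251 m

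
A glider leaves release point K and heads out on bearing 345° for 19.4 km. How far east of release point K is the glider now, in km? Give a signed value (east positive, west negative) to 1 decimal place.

Leg 1 (345°, 19.4 km): east 19.4 sin 345° = -5.02, north 19.4 cos 345° = 18.74
Net east component: -5.02 km.

-5.0 km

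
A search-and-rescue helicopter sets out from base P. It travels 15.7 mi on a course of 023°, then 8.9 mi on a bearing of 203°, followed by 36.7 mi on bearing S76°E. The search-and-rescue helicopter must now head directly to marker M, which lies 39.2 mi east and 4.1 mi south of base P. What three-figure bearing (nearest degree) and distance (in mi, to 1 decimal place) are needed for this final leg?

148°, 1.8 mi

Leg 1 (023°, 15.7 mi): east 15.7 sin 23° = 6.13, north 15.7 cos 23° = 14.45
Leg 2 (203°, 8.9 mi): east 8.9 sin 203° = -3.48, north 8.9 cos 203° = -8.19
Leg 3 (S76°E, 36.7 mi): east 36.7 sin 104° = 35.61, north 36.7 cos 104° = -8.88
Current position: (38.27, -2.62). Target: (39.2, -4.1). Remaining: Δeast = 0.93, Δnorth = -1.48.
Bearing = atan2(0.93, -1.48) mod 360° = 147.78°; distance = √((0.93)² + (-1.48)²) = 1.750 mi.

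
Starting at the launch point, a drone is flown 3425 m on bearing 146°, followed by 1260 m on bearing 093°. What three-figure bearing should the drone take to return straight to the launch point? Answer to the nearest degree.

Leg 1 (146°, 3425 m): east 3425 sin 146° = 1915.24, north 3425 cos 146° = -2839.45
Leg 2 (093°, 1260 m): east 1260 sin 93° = 1258.27, north 1260 cos 93° = -65.94
Net displacement: 3173.51 east, -2905.40 north. Direction back to start is (-3173.51, 2905.40): bearing = atan2(-3173.51, 2905.40) mod 360° = 312.47° ≈ 312°.

312°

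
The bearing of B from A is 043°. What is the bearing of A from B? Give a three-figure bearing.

223°

Back-bearing = 043° + 180° = 223°.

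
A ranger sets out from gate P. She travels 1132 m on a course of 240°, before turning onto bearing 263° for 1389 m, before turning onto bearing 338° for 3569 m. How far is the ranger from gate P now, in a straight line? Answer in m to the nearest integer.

4504 m

Leg 1 (240°, 1132 m): east 1132 sin 240° = -980.34, north 1132 cos 240° = -566.00
Leg 2 (263°, 1389 m): east 1389 sin 263° = -1378.65, north 1389 cos 263° = -169.28
Leg 3 (338°, 3569 m): east 3569 sin 338° = -1336.97, north 3569 cos 338° = 3309.12
Net: -3695.96 east, 2573.84 north. Distance = √((-3695.96)² + (2573.84)²) = 4503.862 m.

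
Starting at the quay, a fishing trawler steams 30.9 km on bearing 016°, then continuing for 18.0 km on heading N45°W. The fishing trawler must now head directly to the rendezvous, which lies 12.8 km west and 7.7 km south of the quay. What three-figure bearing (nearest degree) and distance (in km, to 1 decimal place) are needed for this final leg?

Leg 1 (016°, 30.9 km): east 30.9 sin 16° = 8.52, north 30.9 cos 16° = 29.70
Leg 2 (N45°W, 18.0 km): east 18.0 sin 315° = -12.73, north 18.0 cos 315° = 12.73
Current position: (-4.21, 42.43). Target: (-12.8, -7.7). Remaining: Δeast = -8.59, Δnorth = -50.13.
Bearing = atan2(-8.59, -50.13) mod 360° = 189.72°; distance = √((-8.59)² + (-50.13)²) = 50.861 km.

190°, 50.9 km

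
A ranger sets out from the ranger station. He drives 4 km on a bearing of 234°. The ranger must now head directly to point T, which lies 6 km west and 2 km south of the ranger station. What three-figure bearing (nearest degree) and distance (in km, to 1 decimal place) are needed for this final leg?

Leg 1 (234°, 4 km): east 4 sin 234° = -3.24, north 4 cos 234° = -2.35
Current position: (-3.24, -2.35). Target: (-6, -2). Remaining: Δeast = -2.76, Δnorth = 0.35.
Bearing = atan2(-2.76, 0.35) mod 360° = 277.24°; distance = √((-2.76)² + (0.35)²) = 2.786 km.

277°, 2.8 km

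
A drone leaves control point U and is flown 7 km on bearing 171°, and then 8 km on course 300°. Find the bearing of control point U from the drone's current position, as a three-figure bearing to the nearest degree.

063°

Leg 1 (171°, 7 km): east 7 sin 171° = 1.10, north 7 cos 171° = -6.91
Leg 2 (300°, 8 km): east 8 sin 300° = -6.93, north 8 cos 300° = 4.00
Net displacement: -5.83 east, -2.91 north. Direction back to start is (5.83, 2.91): bearing = atan2(5.83, 2.91) mod 360° = 63.46° ≈ 063°.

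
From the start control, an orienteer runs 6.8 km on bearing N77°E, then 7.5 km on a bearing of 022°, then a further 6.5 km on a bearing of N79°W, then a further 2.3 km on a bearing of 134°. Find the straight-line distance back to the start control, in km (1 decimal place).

Leg 1 (N77°E, 6.8 km): east 6.8 sin 77° = 6.63, north 6.8 cos 77° = 1.53
Leg 2 (022°, 7.5 km): east 7.5 sin 22° = 2.81, north 7.5 cos 22° = 6.95
Leg 3 (N79°W, 6.5 km): east 6.5 sin 281° = -6.38, north 6.5 cos 281° = 1.24
Leg 4 (134°, 2.3 km): east 2.3 sin 134° = 1.65, north 2.3 cos 134° = -1.60
Net: 4.71 east, 8.13 north. Distance = √((4.71)² + (8.13)²) = 9.392 km.

9.4 km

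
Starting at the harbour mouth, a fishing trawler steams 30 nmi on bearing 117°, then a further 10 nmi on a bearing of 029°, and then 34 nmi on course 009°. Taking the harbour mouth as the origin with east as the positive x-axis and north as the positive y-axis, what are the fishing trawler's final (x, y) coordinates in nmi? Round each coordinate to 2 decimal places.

(36.90, 28.71)

Leg 1 (117°, 30 nmi): east 30 sin 117° = 26.73, north 30 cos 117° = -13.62
Leg 2 (029°, 10 nmi): east 10 sin 29° = 4.85, north 10 cos 29° = 8.75
Leg 3 (009°, 34 nmi): east 34 sin 9° = 5.32, north 34 cos 9° = 33.58
Summing: 36.90 nmi east, 28.71 nmi north → (36.90, 28.71).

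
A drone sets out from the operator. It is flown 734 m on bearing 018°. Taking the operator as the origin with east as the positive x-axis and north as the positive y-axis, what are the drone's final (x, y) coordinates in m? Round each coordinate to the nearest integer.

Leg 1 (018°, 734 m): east 734 sin 18° = 226.82, north 734 cos 18° = 698.08
Summing: 226.82 m east, 698.08 m north → (227, 698).

(227, 698)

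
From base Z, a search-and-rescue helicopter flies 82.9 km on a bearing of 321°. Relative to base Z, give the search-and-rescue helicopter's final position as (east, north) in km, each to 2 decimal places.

Leg 1 (321°, 82.9 km): east 82.9 sin 321° = -52.17, north 82.9 cos 321° = 64.43
Summing: -52.17 km east, 64.43 km north → (-52.17, 64.43).

(-52.17, 64.43)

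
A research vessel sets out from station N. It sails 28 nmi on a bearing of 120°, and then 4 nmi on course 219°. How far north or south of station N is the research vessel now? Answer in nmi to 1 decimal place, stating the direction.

17.1 nmi south

Leg 1 (120°, 28 nmi): east 28 sin 120° = 24.25, north 28 cos 120° = -14.00
Leg 2 (219°, 4 nmi): east 4 sin 219° = -2.52, north 4 cos 219° = -3.11
Net north component: -17.11 nmi.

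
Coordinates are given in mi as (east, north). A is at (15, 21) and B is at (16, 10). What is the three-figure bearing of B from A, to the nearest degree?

175°

Δeast = 16 − 15 = 1.00; Δnorth = 10 − 21 = -11.00.
Bearing = atan2(Δeast, Δnorth) mod 360° = 174.81° ≈ 175°.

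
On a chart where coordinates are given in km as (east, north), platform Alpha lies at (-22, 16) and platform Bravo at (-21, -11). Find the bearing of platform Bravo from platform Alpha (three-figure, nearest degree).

Δeast = -21 − -22 = 1.00; Δnorth = -11 − 16 = -27.00.
Bearing = atan2(Δeast, Δnorth) mod 360° = 177.88° ≈ 178°.

178°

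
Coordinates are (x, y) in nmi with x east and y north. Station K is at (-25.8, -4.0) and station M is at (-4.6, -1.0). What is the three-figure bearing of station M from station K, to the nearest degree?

082°

Δeast = -4.6 − -25.8 = 21.20; Δnorth = -1.0 − -4.0 = 3.00.
Bearing = atan2(Δeast, Δnorth) mod 360° = 81.95° ≈ 082°.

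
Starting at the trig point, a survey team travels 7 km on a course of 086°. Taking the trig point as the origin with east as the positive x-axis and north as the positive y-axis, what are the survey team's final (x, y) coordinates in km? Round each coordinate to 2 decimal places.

(6.98, 0.49)

Leg 1 (086°, 7 km): east 7 sin 86° = 6.98, north 7 cos 86° = 0.49
Summing: 6.98 km east, 0.49 km north → (6.98, 0.49).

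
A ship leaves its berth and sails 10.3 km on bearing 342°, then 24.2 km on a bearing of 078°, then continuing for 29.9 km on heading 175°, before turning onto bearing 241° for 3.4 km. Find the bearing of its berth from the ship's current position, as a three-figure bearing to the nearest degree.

310°

Leg 1 (342°, 10.3 km): east 10.3 sin 342° = -3.18, north 10.3 cos 342° = 9.80
Leg 2 (078°, 24.2 km): east 24.2 sin 78° = 23.67, north 24.2 cos 78° = 5.03
Leg 3 (175°, 29.9 km): east 29.9 sin 175° = 2.61, north 29.9 cos 175° = -29.79
Leg 4 (241°, 3.4 km): east 3.4 sin 241° = -2.97, north 3.4 cos 241° = -1.65
Net displacement: 20.12 east, -16.61 north. Direction back to start is (-20.12, 16.61): bearing = atan2(-20.12, 16.61) mod 360° = 309.54° ≈ 310°.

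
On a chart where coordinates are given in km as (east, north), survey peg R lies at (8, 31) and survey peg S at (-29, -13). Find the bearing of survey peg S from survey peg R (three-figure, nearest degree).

Δeast = -29 − 8 = -37.00; Δnorth = -13 − 31 = -44.00.
Bearing = atan2(Δeast, Δnorth) mod 360° = 220.06° ≈ 220°.

220°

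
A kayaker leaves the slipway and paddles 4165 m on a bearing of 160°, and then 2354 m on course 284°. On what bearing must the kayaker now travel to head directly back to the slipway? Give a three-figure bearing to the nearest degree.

014°

Leg 1 (160°, 4165 m): east 4165 sin 160° = 1424.51, north 4165 cos 160° = -3913.82
Leg 2 (284°, 2354 m): east 2354 sin 284° = -2284.08, north 2354 cos 284° = 569.48
Net displacement: -859.56 east, -3344.34 north. Direction back to start is (859.56, 3344.34): bearing = atan2(859.56, 3344.34) mod 360° = 14.41° ≈ 014°.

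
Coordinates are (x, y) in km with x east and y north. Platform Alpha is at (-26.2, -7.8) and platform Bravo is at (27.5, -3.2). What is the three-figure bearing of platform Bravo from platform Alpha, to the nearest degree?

Δeast = 27.5 − -26.2 = 53.70; Δnorth = -3.2 − -7.8 = 4.60.
Bearing = atan2(Δeast, Δnorth) mod 360° = 85.10° ≈ 085°.

085°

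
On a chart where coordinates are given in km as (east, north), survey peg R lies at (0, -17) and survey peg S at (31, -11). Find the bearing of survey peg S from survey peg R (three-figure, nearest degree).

079°

Δeast = 31 − 0 = 31.00; Δnorth = -11 − -17 = 6.00.
Bearing = atan2(Δeast, Δnorth) mod 360° = 79.05° ≈ 079°.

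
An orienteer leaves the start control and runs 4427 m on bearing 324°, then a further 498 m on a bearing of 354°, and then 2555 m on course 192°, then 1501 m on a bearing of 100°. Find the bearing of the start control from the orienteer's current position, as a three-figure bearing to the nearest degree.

Leg 1 (324°, 4427 m): east 4427 sin 324° = -2602.13, north 4427 cos 324° = 3581.52
Leg 2 (354°, 498 m): east 498 sin 354° = -52.06, north 498 cos 354° = 495.27
Leg 3 (192°, 2555 m): east 2555 sin 192° = -531.21, north 2555 cos 192° = -2499.17
Leg 4 (100°, 1501 m): east 1501 sin 100° = 1478.20, north 1501 cos 100° = -260.65
Net displacement: -1707.20 east, 1316.98 north. Direction back to start is (1707.20, -1316.98): bearing = atan2(1707.20, -1316.98) mod 360° = 127.65° ≈ 128°.

128°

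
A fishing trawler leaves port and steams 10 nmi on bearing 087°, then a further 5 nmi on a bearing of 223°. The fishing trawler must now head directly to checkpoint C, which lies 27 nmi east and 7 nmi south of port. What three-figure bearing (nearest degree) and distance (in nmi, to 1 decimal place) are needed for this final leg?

Leg 1 (087°, 10 nmi): east 10 sin 87° = 9.99, north 10 cos 87° = 0.52
Leg 2 (223°, 5 nmi): east 5 sin 223° = -3.41, north 5 cos 223° = -3.66
Current position: (6.58, -3.13). Target: (27, -7). Remaining: Δeast = 20.42, Δnorth = -3.87.
Bearing = atan2(20.42, -3.87) mod 360° = 100.72°; distance = √((20.42)² + (-3.87)²) = 20.786 nmi.

101°, 20.8 nmi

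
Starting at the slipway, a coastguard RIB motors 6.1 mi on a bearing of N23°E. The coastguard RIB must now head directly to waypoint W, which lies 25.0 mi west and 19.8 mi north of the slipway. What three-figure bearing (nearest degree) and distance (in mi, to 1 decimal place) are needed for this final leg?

Leg 1 (N23°E, 6.1 mi): east 6.1 sin 23° = 2.38, north 6.1 cos 23° = 5.62
Current position: (2.38, 5.62). Target: (-25.0, 19.8). Remaining: Δeast = -27.38, Δnorth = 14.18.
Bearing = atan2(-27.38, 14.18) mod 360° = 297.38°; distance = √((-27.38)² + (14.18)²) = 30.839 mi.

297°, 30.8 mi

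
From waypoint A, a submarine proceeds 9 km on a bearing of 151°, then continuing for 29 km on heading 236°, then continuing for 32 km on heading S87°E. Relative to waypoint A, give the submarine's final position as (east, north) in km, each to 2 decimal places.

Leg 1 (151°, 9 km): east 9 sin 151° = 4.36, north 9 cos 151° = -7.87
Leg 2 (236°, 29 km): east 29 sin 236° = -24.04, north 29 cos 236° = -16.22
Leg 3 (S87°E, 32 km): east 32 sin 93° = 31.96, north 32 cos 93° = -1.67
Summing: 12.28 km east, -25.76 km north → (12.28, -25.76).

(12.28, -25.76)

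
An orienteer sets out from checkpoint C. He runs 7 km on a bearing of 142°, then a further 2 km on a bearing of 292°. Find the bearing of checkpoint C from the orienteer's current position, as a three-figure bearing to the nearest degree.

333°

Leg 1 (142°, 7 km): east 7 sin 142° = 4.31, north 7 cos 142° = -5.52
Leg 2 (292°, 2 km): east 2 sin 292° = -1.85, north 2 cos 292° = 0.75
Net displacement: 2.46 east, -4.77 north. Direction back to start is (-2.46, 4.77): bearing = atan2(-2.46, 4.77) mod 360° = 332.75° ≈ 333°.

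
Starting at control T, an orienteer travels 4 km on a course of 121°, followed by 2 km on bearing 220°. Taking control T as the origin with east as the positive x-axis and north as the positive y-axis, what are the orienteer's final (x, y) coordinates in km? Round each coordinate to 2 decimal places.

(2.14, -3.59)

Leg 1 (121°, 4 km): east 4 sin 121° = 3.43, north 4 cos 121° = -2.06
Leg 2 (220°, 2 km): east 2 sin 220° = -1.29, north 2 cos 220° = -1.53
Summing: 2.14 km east, -3.59 km north → (2.14, -3.59).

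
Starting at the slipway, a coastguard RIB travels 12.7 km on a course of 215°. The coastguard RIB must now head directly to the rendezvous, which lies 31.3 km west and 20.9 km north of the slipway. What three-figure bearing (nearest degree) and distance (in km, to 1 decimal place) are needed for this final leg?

Leg 1 (215°, 12.7 km): east 12.7 sin 215° = -7.28, north 12.7 cos 215° = -10.40
Current position: (-7.28, -10.40). Target: (-31.3, 20.9). Remaining: Δeast = -24.02, Δnorth = 31.30.
Bearing = atan2(-24.02, 31.30) mod 360° = 322.50°; distance = √((-24.02)² + (31.30)²) = 39.454 km.

323°, 39.5 km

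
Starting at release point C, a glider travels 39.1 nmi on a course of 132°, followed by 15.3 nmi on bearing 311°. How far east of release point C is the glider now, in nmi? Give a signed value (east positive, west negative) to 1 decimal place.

17.5 nmi

Leg 1 (132°, 39.1 nmi): east 39.1 sin 132° = 29.06, north 39.1 cos 132° = -26.16
Leg 2 (311°, 15.3 nmi): east 15.3 sin 311° = -11.55, north 15.3 cos 311° = 10.04
Net east component: 17.51 nmi.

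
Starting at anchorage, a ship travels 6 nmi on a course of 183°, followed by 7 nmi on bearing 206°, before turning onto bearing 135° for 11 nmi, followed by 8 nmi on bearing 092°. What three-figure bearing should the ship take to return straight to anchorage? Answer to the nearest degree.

329°

Leg 1 (183°, 6 nmi): east 6 sin 183° = -0.31, north 6 cos 183° = -5.99
Leg 2 (206°, 7 nmi): east 7 sin 206° = -3.07, north 7 cos 206° = -6.29
Leg 3 (135°, 11 nmi): east 11 sin 135° = 7.78, north 11 cos 135° = -7.78
Leg 4 (092°, 8 nmi): east 8 sin 92° = 8.00, north 8 cos 92° = -0.28
Net displacement: 12.39 east, -20.34 north. Direction back to start is (-12.39, 20.34): bearing = atan2(-12.39, 20.34) mod 360° = 328.65° ≈ 329°.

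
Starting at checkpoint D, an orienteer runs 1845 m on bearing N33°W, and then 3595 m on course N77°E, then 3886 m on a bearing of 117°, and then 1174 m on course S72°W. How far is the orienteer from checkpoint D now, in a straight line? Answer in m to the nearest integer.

4849 m

Leg 1 (N33°W, 1845 m): east 1845 sin 327° = -1004.86, north 1845 cos 327° = 1547.35
Leg 2 (N77°E, 3595 m): east 3595 sin 77° = 3502.86, north 3595 cos 77° = 808.70
Leg 3 (117°, 3886 m): east 3886 sin 117° = 3462.45, north 3886 cos 117° = -1764.21
Leg 4 (S72°W, 1174 m): east 1174 sin 252° = -1116.54, north 1174 cos 252° = -362.79
Net: 4843.91 east, 229.05 north. Distance = √((4843.91)² + (229.05)²) = 4849.325 m.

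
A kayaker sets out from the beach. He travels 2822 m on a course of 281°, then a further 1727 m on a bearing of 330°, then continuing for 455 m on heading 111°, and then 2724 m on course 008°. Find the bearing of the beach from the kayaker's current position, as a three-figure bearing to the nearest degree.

Leg 1 (281°, 2822 m): east 2822 sin 281° = -2770.15, north 2822 cos 281° = 538.46
Leg 2 (330°, 1727 m): east 1727 sin 330° = -863.50, north 1727 cos 330° = 1495.63
Leg 3 (111°, 455 m): east 455 sin 111° = 424.78, north 455 cos 111° = -163.06
Leg 4 (008°, 2724 m): east 2724 sin 8° = 379.11, north 2724 cos 8° = 2697.49
Net displacement: -2829.77 east, 4568.52 north. Direction back to start is (2829.77, -4568.52): bearing = atan2(2829.77, -4568.52) mod 360° = 148.23° ≈ 148°.

148°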